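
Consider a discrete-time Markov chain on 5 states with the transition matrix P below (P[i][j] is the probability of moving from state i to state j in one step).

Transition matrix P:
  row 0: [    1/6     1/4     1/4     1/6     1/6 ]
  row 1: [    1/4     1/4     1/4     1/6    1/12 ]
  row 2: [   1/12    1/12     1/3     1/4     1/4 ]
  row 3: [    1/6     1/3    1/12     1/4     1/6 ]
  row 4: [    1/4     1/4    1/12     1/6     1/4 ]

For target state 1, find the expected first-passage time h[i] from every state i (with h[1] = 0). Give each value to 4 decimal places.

First-step conditioning: h[1] = 0; for i ≠ 1, h[i] = 1 + Σ_k P[i][k]·h[k].
  h[0] = 1 + 1/6·h[0] + 1/4·h[2] + 1/6·h[3] + 1/6·h[4]
  h[2] = 1 + 1/12·h[0] + 1/3·h[2] + 1/4·h[3] + 1/4·h[4]
  h[3] = 1 + 1/6·h[0] + 1/12·h[2] + 1/4·h[3] + 1/6·h[4]
  h[4] = 1 + 1/4·h[0] + 1/12·h[2] + 1/6·h[3] + 1/4·h[4]
Solving the 4×4 linear system over states ≠ 1 gives exactly h = [30/7, 0, 876/175, 7248/1925, 7998/1925] (h[1] = 0 is the target).

h = [4.2857, 0.0000, 5.0057, 3.7652, 4.1548]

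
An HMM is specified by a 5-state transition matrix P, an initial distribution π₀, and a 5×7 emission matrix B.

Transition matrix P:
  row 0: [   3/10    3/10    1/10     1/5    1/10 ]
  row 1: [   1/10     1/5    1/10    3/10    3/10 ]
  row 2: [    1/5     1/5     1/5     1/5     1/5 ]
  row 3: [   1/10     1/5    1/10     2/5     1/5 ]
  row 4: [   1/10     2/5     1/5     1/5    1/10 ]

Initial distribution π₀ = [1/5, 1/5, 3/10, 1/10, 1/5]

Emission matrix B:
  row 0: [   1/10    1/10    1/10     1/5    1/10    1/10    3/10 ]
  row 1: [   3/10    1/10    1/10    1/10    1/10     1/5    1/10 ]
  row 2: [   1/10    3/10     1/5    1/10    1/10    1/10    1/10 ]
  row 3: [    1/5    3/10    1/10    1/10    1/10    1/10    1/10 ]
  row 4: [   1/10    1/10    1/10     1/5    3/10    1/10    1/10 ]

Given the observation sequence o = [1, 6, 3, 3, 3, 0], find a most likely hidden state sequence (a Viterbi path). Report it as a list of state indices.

t=0: δ = [2.000e-02, 2.000e-02, 9.000e-02, 3.000e-02, 2.000e-02]  (obs o_0=1)
t=1: δ = [5.400e-03, 1.800e-03, 1.800e-03, 1.800e-03, 1.800e-03]  ψ = [2, 2, 2, 2, 2]  (obs o_1=6)
t=2: δ = [3.240e-04, 1.620e-04, 5.400e-05, 1.080e-04, 1.080e-04]  ψ = [0, 0, 0, 0, 0]  (obs o_2=3)
t=3: δ = [1.944e-05, 9.720e-06, 3.240e-06, 6.480e-06, 9.720e-06]  ψ = [0, 0, 0, 0, 1]  (obs o_3=3)
t=4: δ = [1.166e-06, 5.832e-07, 1.944e-07, 3.888e-07, 5.832e-07]  ψ = [0, 0, 0, 0, 1]  (obs o_4=3)
t=5: δ = [3.499e-08, 1.050e-07, 1.166e-08, 4.666e-08, 1.750e-08]  ψ = [0, 0, 0, 0, 1]  (obs o_5=0)
backtrack: best end state = 1; path = [2, 0, 0, 0, 0, 1]

path = [2, 0, 0, 0, 0, 1]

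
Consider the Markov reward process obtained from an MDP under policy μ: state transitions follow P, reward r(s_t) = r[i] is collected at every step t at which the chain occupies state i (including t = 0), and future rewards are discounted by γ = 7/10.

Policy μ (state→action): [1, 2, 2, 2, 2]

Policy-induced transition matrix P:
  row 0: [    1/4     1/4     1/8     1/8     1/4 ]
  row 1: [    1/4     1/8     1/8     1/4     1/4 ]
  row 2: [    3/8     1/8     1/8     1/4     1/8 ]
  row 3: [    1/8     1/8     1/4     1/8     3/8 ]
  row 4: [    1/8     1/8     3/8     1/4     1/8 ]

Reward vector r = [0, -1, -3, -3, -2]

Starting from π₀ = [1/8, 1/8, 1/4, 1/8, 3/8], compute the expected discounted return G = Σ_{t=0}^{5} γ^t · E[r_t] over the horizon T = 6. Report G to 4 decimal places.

t=0: π = [0.1250, 0.1250, 0.2500, 0.1250, 0.3750], E[r] = -2.0000, γ^t·E[r] = -2.000000, running G = -2.000000
t=1: π = [0.2188, 0.1406, 0.2344, 0.2188, 0.1875], E[r] = -1.8750, γ^t·E[r] = -1.312500, running G = -3.312500
t=2: π = [0.2285, 0.1523, 0.1992, 0.1953, 0.2246], E[r] = -1.7852, γ^t·E[r] = -0.874727, running G = -4.187227
t=3: π = [0.2224, 0.1536, 0.2056, 0.1970, 0.2214], E[r] = -1.8042, γ^t·E[r] = -0.618840, running G = -4.806067
t=4: π = [0.2234, 0.1528, 0.2050, 0.1976, 0.2213], E[r] = -1.8030, γ^t·E[r] = -0.432895, running G = -5.238962
t=5: π = [0.2233, 0.1529, 0.2050, 0.1974, 0.2214], E[r] = -1.8029, γ^t·E[r] = -0.303018, running G = -5.541980

G = -5.5420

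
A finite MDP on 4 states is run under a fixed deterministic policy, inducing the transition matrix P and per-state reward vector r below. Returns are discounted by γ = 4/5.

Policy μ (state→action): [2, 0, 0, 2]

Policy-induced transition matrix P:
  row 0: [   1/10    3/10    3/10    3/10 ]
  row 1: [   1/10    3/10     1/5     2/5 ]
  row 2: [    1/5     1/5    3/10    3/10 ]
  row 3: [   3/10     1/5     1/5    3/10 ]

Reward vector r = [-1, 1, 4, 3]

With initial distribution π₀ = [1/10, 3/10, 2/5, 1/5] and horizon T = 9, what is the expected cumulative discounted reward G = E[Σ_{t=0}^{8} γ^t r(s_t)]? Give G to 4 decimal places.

G = 9.0948

t=0: π = [0.1000, 0.3000, 0.4000, 0.2000], E[r] = 2.4000, γ^t·E[r] = 2.400000, running G = 2.400000
t=1: π = [0.1800, 0.2400, 0.2500, 0.3300], E[r] = 2.0500, γ^t·E[r] = 1.640000, running G = 4.040000
t=2: π = [0.1910, 0.2420, 0.2430, 0.3240], E[r] = 1.9950, γ^t·E[r] = 1.276800, running G = 5.316800
t=3: π = [0.1891, 0.2433, 0.2434, 0.3242], E[r] = 2.0004, γ^t·E[r] = 1.024205, running G = 6.341005
t=4: π = [0.1892, 0.2432, 0.2433, 0.3243], E[r] = 2.0001, γ^t·E[r] = 0.819220, running G = 7.160225
t=5: π = [0.1892, 0.2432, 0.2432, 0.3243], E[r] = 2.0000, γ^t·E[r] = 0.655358, running G = 7.815584
t=6: π = [0.1892, 0.2432, 0.2432, 0.3243], E[r] = 2.0000, γ^t·E[r] = 0.524288, running G = 8.339872
t=7: π = [0.1892, 0.2432, 0.2432, 0.3243], E[r] = 2.0000, γ^t·E[r] = 0.419430, running G = 8.759302
t=8: π = [0.1892, 0.2432, 0.2432, 0.3243], E[r] = 2.0000, γ^t·E[r] = 0.335544, running G = 9.094846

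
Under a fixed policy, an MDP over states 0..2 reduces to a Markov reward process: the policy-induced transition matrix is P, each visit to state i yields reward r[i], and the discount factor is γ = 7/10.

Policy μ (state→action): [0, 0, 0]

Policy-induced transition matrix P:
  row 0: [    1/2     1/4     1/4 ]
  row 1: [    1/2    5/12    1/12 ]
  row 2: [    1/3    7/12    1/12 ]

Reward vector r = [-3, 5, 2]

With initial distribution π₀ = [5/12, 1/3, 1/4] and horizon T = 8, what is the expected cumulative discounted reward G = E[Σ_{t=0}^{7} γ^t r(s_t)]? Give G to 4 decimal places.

t=0: π = [0.4167, 0.3333, 0.2500], E[r] = 0.9167, γ^t·E[r] = 0.916667, running G = 0.916667
t=1: π = [0.4583, 0.3889, 0.1528], E[r] = 0.8750, γ^t·E[r] = 0.612500, running G = 1.529167
t=2: π = [0.4745, 0.3657, 0.1597], E[r] = 0.7245, γ^t·E[r] = 0.355023, running G = 1.884190
t=3: π = [0.4734, 0.3642, 0.1624], E[r] = 0.7257, γ^t·E[r] = 0.248913, running G = 2.133103
t=4: π = [0.4729, 0.3648, 0.1622], E[r] = 0.7299, γ^t·E[r] = 0.175243, running G = 2.308346
t=5: π = [0.4730, 0.3649, 0.1622], E[r] = 0.7298, γ^t·E[r] = 0.122665, running G = 2.431010
t=6: π = [0.4730, 0.3649, 0.1622], E[r] = 0.7297, γ^t·E[r] = 0.085852, running G = 2.516862
t=7: π = [0.4730, 0.3649, 0.1622], E[r] = 0.7297, γ^t·E[r] = 0.060096, running G = 2.576958

G = 2.5770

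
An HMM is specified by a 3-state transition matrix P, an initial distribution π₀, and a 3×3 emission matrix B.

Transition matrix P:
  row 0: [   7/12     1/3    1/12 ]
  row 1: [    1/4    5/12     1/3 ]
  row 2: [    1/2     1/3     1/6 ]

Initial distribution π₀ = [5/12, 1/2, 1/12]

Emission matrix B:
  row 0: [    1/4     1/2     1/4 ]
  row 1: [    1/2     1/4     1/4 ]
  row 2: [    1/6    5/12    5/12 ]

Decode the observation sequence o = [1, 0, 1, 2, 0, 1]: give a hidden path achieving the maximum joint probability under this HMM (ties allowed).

path = [0, 0, 0, 0, 0, 0]

t=0: δ = [2.083e-01, 1.250e-01, 3.472e-02]  (obs o_0=1)
t=1: δ = [3.038e-02, 3.472e-02, 6.944e-03]  ψ = [0, 0, 1]  (obs o_1=0)
t=2: δ = [8.861e-03, 3.617e-03, 4.823e-03]  ψ = [0, 1, 1]  (obs o_2=1)
t=3: δ = [1.292e-03, 7.385e-04, 5.023e-04]  ψ = [0, 0, 1]  (obs o_3=2)
t=4: δ = [1.885e-04, 2.154e-04, 4.103e-05]  ψ = [0, 0, 1]  (obs o_4=0)
t=5: δ = [5.497e-05, 2.244e-05, 2.991e-05]  ψ = [0, 1, 1]  (obs o_5=1)
backtrack: best end state = 0; path = [0, 0, 0, 0, 0, 0]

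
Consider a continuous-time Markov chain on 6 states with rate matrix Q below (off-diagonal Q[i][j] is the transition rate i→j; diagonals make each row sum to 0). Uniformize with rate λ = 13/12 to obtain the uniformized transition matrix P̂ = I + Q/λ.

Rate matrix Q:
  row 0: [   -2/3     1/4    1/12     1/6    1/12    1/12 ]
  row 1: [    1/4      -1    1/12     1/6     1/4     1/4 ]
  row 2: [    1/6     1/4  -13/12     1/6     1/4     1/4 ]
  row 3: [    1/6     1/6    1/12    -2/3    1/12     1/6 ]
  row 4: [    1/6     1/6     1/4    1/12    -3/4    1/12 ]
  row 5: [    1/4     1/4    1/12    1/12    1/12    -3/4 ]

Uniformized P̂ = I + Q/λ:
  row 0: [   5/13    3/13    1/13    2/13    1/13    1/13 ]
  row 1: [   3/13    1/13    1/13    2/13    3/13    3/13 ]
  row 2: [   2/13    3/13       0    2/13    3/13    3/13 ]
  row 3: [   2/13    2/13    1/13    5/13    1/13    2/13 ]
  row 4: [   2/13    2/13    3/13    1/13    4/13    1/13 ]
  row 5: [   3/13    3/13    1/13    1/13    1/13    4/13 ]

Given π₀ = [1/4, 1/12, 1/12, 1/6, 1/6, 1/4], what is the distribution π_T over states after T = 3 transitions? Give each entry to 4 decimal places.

t=0: π = [0.2500, 0.0833, 0.0833, 0.1667, 0.1667, 0.2500]
t=1: π = [0.2372, 0.1923, 0.0962, 0.1603, 0.1410, 0.1731]
t=2: π = [0.2367, 0.1780, 0.0912, 0.1667, 0.1538, 0.1736]
t=3: π = [0.2355, 0.1787, 0.0936, 0.1671, 0.1538, 0.1712]

π = [0.2355, 0.1787, 0.0936, 0.1671, 0.1538, 0.1712]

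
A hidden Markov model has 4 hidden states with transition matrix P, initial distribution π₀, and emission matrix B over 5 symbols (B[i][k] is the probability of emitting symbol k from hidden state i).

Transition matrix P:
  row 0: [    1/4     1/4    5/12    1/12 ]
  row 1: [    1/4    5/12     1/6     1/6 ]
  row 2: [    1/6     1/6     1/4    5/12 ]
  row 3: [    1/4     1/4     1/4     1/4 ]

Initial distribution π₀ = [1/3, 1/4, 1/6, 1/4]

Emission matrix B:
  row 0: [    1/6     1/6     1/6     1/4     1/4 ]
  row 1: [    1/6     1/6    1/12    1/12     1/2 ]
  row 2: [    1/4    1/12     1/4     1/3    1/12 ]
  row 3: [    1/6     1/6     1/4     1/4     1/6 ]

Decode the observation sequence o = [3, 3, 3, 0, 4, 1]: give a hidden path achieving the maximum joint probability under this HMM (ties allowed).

t=0: δ = [8.333e-02, 2.083e-02, 5.556e-02, 6.250e-02]  (obs o_0=3)
t=1: δ = [5.208e-03, 1.736e-03, 1.157e-02, 5.787e-03]  ψ = [0, 0, 0, 2]  (obs o_1=3)
t=2: δ = [4.823e-04, 1.608e-04, 9.645e-04, 1.206e-03]  ψ = [2, 2, 2, 2]  (obs o_2=3)
t=3: δ = [5.023e-05, 5.023e-05, 7.535e-05, 6.698e-05]  ψ = [3, 3, 3, 2]  (obs o_3=0)
t=4: δ = [4.186e-06, 1.047e-05, 1.744e-06, 5.233e-06]  ψ = [3, 1, 0, 2]  (obs o_4=4)
t=5: δ = [4.361e-07, 7.268e-07, 1.454e-07, 2.907e-07]  ψ = [1, 1, 0, 1]  (obs o_5=1)
backtrack: best end state = 1; path = [0, 2, 3, 1, 1, 1]

path = [0, 2, 3, 1, 1, 1]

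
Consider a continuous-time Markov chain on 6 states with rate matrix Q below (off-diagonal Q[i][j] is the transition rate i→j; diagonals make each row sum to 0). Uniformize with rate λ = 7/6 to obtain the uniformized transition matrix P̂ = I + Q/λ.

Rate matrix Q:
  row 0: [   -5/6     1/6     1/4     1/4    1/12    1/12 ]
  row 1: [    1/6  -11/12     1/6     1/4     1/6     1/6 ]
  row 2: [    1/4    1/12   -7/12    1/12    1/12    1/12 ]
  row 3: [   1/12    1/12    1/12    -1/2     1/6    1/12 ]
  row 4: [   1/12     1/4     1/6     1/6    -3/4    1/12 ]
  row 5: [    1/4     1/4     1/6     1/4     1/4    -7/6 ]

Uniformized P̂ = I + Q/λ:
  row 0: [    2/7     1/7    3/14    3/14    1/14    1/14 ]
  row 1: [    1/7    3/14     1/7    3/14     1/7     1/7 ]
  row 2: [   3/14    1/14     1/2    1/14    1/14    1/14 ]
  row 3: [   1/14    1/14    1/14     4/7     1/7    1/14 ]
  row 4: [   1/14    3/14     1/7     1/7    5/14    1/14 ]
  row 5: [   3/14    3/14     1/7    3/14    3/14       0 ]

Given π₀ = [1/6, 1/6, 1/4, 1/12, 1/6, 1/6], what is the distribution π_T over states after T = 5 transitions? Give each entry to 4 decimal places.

t=0: π = [0.1667, 0.1667, 0.2500, 0.0833, 0.1667, 0.1667]
t=1: π = [0.1786, 0.1548, 0.2381, 0.1964, 0.1607, 0.0714]
t=2: π = [0.1650, 0.1395, 0.2266, 0.2389, 0.1526, 0.0774]
t=3: π = [0.1602, 0.1360, 0.2185, 0.2563, 0.1531, 0.0759]
t=4: π = [0.1575, 0.1350, 0.2140, 0.2637, 0.1540, 0.0757]
t=5: π = [0.1562, 0.1348, 0.2117, 0.2669, 0.1547, 0.0757]

π = [0.1562, 0.1348, 0.2117, 0.2669, 0.1547, 0.0757]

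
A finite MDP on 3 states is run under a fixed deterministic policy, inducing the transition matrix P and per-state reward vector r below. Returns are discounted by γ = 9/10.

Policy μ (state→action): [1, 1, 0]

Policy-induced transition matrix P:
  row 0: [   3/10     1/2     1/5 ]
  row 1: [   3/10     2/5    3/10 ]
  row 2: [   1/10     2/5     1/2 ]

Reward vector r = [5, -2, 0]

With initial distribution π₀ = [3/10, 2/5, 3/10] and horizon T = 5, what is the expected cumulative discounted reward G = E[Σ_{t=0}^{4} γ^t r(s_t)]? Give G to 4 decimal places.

G = 1.6962

t=0: π = [0.3000, 0.4000, 0.3000], E[r] = 0.7000, γ^t·E[r] = 0.700000, running G = 0.700000
t=1: π = [0.2400, 0.4300, 0.3300], E[r] = 0.3400, γ^t·E[r] = 0.306000, running G = 1.006000
t=2: π = [0.2340, 0.4240, 0.3420], E[r] = 0.3220, γ^t·E[r] = 0.260820, running G = 1.266820
t=3: π = [0.2316, 0.4234, 0.3450], E[r] = 0.3112, γ^t·E[r] = 0.226865, running G = 1.493685
t=4: π = [0.2310, 0.4232, 0.3458], E[r] = 0.3087, γ^t·E[r] = 0.202525, running G = 1.696210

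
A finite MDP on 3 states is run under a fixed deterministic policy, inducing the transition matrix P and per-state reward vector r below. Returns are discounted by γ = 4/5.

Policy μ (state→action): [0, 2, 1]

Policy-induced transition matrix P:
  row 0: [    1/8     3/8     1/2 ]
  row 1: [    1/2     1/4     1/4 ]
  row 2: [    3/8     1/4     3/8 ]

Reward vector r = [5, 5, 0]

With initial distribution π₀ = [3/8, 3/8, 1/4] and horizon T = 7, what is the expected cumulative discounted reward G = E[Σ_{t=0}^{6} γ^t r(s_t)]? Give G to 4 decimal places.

G = 12.9246

t=0: π = [0.3750, 0.3750, 0.2500], E[r] = 3.7500, γ^t·E[r] = 3.750000, running G = 3.750000
t=1: π = [0.3281, 0.2969, 0.3750], E[r] = 3.1250, γ^t·E[r] = 2.500000, running G = 6.250000
t=2: π = [0.3301, 0.2910, 0.3789], E[r] = 3.1055, γ^t·E[r] = 1.987500, running G = 8.237500
t=3: π = [0.3289, 0.2913, 0.3799], E[r] = 3.1006, γ^t·E[r] = 1.587500, running G = 9.825000
t=4: π = [0.3292, 0.2911, 0.3797], E[r] = 3.1015, γ^t·E[r] = 1.270375, running G = 11.095375
t=5: π = [0.3291, 0.2911, 0.3798], E[r] = 3.1012, γ^t·E[r] = 1.016200, running G = 12.111575
t=6: π = [0.3291, 0.2911, 0.3797], E[r] = 3.1013, γ^t·E[r] = 0.812984, running G = 12.924559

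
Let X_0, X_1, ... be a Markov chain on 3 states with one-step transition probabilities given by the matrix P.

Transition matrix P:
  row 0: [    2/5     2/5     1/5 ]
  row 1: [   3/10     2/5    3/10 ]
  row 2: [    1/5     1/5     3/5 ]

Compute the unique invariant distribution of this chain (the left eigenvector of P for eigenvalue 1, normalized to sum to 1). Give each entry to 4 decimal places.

Balance equations π_j = Σ_i π_i·P[i][j]:
  π_0 = 2/5·π_0 + 3/10·π_1 + 1/5·π_2
  π_1 = 2/5·π_0 + 2/5·π_1 + 1/5·π_2
  normalize: π_0 + π_1 + π_2 = 1
Solving the linear system gives exactly π = [9/31, 10/31, 12/31].

π = [0.2903, 0.3226, 0.3871]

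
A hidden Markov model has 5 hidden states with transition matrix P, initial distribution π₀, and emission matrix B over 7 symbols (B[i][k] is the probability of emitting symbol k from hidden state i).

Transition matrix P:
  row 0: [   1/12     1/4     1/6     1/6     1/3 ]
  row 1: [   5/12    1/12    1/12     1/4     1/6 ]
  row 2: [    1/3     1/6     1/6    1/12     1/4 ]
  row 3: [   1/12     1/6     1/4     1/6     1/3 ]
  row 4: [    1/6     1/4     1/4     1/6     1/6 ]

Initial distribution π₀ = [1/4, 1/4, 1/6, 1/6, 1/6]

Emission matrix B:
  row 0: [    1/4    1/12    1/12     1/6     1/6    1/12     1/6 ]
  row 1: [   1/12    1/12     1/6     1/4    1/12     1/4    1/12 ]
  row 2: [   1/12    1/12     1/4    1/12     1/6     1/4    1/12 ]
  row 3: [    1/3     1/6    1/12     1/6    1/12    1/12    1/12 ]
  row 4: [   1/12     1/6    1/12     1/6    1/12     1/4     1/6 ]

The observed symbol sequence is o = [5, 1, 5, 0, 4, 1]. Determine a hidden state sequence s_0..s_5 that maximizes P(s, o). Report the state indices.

t=0: δ = [2.083e-02, 6.250e-02, 4.167e-02, 1.389e-02, 4.167e-02]  (obs o_0=5)
t=1: δ = [2.170e-03, 8.681e-04, 8.681e-04, 2.604e-03, 1.736e-03]  ψ = [1, 4, 4, 1, 1]  (obs o_1=1)
t=2: δ = [3.014e-05, 1.356e-04, 1.628e-04, 3.617e-05, 2.170e-04]  ψ = [1, 0, 3, 3, 3]  (obs o_2=5)
t=3: δ = [1.413e-05, 4.521e-06, 4.521e-06, 1.206e-05, 3.391e-06]  ψ = [1, 4, 4, 4, 2]  (obs o_3=0)
t=4: δ = [3.140e-07, 2.943e-07, 5.023e-07, 1.962e-07, 3.925e-07]  ψ = [1, 0, 3, 0, 0]  (obs o_4=4)
t=5: δ = [1.395e-08, 8.176e-09, 8.176e-09, 1.226e-08, 2.093e-08]  ψ = [2, 4, 4, 1, 2]  (obs o_5=1)
backtrack: best end state = 4; path = [1, 3, 4, 3, 2, 4]

path = [1, 3, 4, 3, 2, 4]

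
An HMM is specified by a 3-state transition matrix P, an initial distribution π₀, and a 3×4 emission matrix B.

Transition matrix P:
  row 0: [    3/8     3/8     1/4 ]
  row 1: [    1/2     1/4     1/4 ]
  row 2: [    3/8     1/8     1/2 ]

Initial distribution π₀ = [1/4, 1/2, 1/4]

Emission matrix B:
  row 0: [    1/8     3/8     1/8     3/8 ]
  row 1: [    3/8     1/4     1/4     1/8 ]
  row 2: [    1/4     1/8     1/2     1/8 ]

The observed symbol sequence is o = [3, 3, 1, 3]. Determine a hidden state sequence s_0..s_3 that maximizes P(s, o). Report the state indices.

path = [0, 0, 0, 0]

t=0: δ = [9.375e-02, 6.250e-02, 3.125e-02]  (obs o_0=3)
t=1: δ = [1.318e-02, 4.395e-03, 2.930e-03]  ψ = [0, 0, 0]  (obs o_1=3)
t=2: δ = [1.854e-03, 1.236e-03, 4.120e-04]  ψ = [0, 0, 0]  (obs o_2=1)
t=3: δ = [2.607e-04, 8.690e-05, 5.794e-05]  ψ = [0, 0, 0]  (obs o_3=3)
backtrack: best end state = 0; path = [0, 0, 0, 0]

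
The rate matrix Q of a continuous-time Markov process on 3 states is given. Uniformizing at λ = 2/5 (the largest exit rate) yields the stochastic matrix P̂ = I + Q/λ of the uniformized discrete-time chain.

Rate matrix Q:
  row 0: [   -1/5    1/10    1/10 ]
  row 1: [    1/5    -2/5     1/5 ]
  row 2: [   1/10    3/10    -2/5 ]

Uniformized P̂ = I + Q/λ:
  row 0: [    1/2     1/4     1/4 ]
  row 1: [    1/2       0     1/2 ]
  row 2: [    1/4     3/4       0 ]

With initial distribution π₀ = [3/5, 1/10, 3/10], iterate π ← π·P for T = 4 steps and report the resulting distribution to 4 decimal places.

π = [0.4398, 0.2871, 0.2730]

t=0: π = [0.6000, 0.1000, 0.3000]
t=1: π = [0.4250, 0.3750, 0.2000]
t=2: π = [0.4500, 0.2563, 0.2938]
t=3: π = [0.4266, 0.3328, 0.2406]
t=4: π = [0.4398, 0.2871, 0.2730]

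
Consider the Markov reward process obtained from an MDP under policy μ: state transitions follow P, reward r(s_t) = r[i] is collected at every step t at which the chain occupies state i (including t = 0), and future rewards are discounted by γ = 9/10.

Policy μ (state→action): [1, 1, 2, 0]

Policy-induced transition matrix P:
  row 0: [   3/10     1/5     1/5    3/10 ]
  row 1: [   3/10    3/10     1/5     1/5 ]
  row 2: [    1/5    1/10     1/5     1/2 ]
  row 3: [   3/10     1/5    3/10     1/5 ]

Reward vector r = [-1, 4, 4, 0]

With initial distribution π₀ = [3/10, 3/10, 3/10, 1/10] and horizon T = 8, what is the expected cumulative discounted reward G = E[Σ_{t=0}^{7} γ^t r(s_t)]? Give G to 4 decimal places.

G = 8.7663

t=0: π = [0.3000, 0.3000, 0.3000, 0.1000], E[r] = 2.1000, γ^t·E[r] = 2.100000, running G = 2.100000
t=1: π = [0.2700, 0.2000, 0.2100, 0.3200], E[r] = 1.3700, γ^t·E[r] = 1.233000, running G = 3.333000
t=2: π = [0.2790, 0.1990, 0.2320, 0.2900], E[r] = 1.4450, γ^t·E[r] = 1.170450, running G = 4.503450
t=3: π = [0.2768, 0.1967, 0.2290, 0.2975], E[r] = 1.4260, γ^t·E[r] = 1.039554, running G = 5.543004
t=4: π = [0.2771, 0.1968, 0.2298, 0.2964], E[r] = 1.4290, γ^t·E[r] = 0.937554, running G = 6.480558
t=5: π = [0.2770, 0.1967, 0.2296, 0.2966], E[r] = 1.4283, γ^t·E[r] = 0.843418, running G = 7.323975
t=6: π = [0.2770, 0.1967, 0.2297, 0.2966], E[r] = 1.4284, γ^t·E[r] = 0.759133, running G = 8.083109
t=7: π = [0.2770, 0.1967, 0.2297, 0.2966], E[r] = 1.4284, γ^t·E[r] = 0.683209, running G = 8.766318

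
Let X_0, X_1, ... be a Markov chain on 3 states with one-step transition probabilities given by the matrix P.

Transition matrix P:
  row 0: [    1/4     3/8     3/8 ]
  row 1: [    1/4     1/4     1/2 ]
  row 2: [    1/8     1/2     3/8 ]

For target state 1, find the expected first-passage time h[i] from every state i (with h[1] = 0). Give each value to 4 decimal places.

h = [2.3704, 0.0000, 2.0741]

First-step conditioning: h[1] = 0; for i ≠ 1, h[i] = 1 + Σ_k P[i][k]·h[k].
  h[0] = 1 + 1/4·h[0] + 3/8·h[2]
  h[2] = 1 + 1/8·h[0] + 3/8·h[2]
Solving the 2×2 linear system over states ≠ 1 gives exactly h = [64/27, 0, 56/27] (h[1] = 0 is the target).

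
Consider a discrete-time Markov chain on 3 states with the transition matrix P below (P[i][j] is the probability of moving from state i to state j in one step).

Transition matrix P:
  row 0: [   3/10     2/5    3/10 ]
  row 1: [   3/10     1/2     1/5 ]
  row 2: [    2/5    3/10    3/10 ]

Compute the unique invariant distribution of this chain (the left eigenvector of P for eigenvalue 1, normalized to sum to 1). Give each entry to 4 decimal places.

Balance equations π_j = Σ_i π_i·P[i][j]:
  π_0 = 3/10·π_0 + 3/10·π_1 + 2/5·π_2
  π_1 = 2/5·π_0 + 1/2·π_1 + 3/10·π_2
  normalize: π_0 + π_1 + π_2 = 1
Solving the linear system gives exactly π = [29/89, 37/89, 23/89].

π = [0.3258, 0.4157, 0.2584]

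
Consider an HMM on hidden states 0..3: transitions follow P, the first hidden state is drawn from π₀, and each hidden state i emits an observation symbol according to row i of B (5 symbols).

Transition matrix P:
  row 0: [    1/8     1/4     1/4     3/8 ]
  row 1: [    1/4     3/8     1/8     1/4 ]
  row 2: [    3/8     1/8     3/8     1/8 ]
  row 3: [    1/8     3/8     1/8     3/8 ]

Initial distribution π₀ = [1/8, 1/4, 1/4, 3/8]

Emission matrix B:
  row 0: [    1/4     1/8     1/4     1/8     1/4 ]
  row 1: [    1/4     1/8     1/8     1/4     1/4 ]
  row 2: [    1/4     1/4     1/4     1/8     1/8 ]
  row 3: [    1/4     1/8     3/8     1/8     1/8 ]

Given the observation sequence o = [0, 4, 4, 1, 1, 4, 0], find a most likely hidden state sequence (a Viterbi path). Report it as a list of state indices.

path = [3, 1, 0, 2, 2, 0, 3]

t=0: δ = [3.125e-02, 6.250e-02, 6.250e-02, 9.375e-02]  (obs o_0=0)
t=1: δ = [5.859e-03, 8.789e-03, 2.930e-03, 4.395e-03]  ψ = [2, 3, 2, 3]  (obs o_1=4)
t=2: δ = [5.493e-04, 8.240e-04, 1.831e-04, 2.747e-04]  ψ = [1, 1, 0, 0]  (obs o_2=4)
t=3: δ = [2.575e-05, 3.862e-05, 3.433e-05, 2.575e-05]  ψ = [1, 1, 0, 0]  (obs o_3=1)
t=4: δ = [1.609e-06, 1.810e-06, 3.219e-06, 1.207e-06]  ψ = [2, 1, 2, 0]  (obs o_4=1)
t=5: δ = [3.017e-07, 1.697e-07, 1.509e-07, 7.544e-08]  ψ = [2, 1, 2, 0]  (obs o_5=4)
t=6: δ = [1.414e-08, 1.886e-08, 1.886e-08, 2.829e-08]  ψ = [2, 0, 0, 0]  (obs o_6=0)
backtrack: best end state = 3; path = [3, 1, 0, 2, 2, 0, 3]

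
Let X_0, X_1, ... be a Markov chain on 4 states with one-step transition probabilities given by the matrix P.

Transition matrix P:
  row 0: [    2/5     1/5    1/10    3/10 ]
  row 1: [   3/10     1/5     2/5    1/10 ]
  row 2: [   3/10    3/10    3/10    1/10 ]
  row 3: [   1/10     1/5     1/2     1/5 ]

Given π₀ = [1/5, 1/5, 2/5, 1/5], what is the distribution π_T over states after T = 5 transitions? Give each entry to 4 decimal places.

t=0: π = [0.2000, 0.2000, 0.4000, 0.2000]
t=1: π = [0.2800, 0.2400, 0.3200, 0.1600]
t=2: π = [0.2960, 0.2320, 0.3000, 0.1720]
t=3: π = [0.2952, 0.2300, 0.2984, 0.1764]
t=4: π = [0.2942, 0.2298, 0.2992, 0.1767]
t=5: π = [0.2941, 0.2299, 0.2995, 0.1765]

π = [0.2941, 0.2299, 0.2995, 0.1765]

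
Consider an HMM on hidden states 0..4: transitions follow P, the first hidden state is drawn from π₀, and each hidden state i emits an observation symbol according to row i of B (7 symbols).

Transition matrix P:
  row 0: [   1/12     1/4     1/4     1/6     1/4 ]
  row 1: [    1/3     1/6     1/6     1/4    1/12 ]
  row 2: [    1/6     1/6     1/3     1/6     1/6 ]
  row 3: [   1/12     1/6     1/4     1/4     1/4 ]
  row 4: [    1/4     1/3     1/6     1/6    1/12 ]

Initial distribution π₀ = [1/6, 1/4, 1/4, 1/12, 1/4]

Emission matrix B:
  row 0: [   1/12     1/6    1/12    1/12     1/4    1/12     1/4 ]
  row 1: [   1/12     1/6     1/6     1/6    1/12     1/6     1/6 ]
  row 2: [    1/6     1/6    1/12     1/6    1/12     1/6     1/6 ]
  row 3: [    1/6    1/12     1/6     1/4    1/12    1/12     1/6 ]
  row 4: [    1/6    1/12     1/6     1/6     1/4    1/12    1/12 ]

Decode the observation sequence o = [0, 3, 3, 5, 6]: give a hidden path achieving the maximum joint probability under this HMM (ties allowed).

t=0: δ = [1.389e-02, 2.083e-02, 4.167e-02, 1.389e-02, 4.167e-02]  (obs o_0=0)
t=1: δ = [8.681e-04, 2.315e-03, 2.315e-03, 1.736e-03, 1.157e-03]  ψ = [4, 4, 2, 2, 2]  (obs o_1=3)
t=2: δ = [6.430e-05, 6.430e-05, 1.286e-04, 1.447e-04, 7.234e-05]  ψ = [1, 1, 2, 1, 3]  (obs o_2=3)
t=3: δ = [1.786e-06, 4.019e-06, 7.144e-06, 3.014e-06, 3.014e-06]  ψ = [1, 3, 2, 3, 3]  (obs o_3=5)
t=4: δ = [3.349e-07, 1.985e-07, 3.969e-07, 1.985e-07, 9.923e-08]  ψ = [1, 2, 2, 2, 2]  (obs o_4=6)
backtrack: best end state = 2; path = [2, 2, 2, 2, 2]

path = [2, 2, 2, 2, 2]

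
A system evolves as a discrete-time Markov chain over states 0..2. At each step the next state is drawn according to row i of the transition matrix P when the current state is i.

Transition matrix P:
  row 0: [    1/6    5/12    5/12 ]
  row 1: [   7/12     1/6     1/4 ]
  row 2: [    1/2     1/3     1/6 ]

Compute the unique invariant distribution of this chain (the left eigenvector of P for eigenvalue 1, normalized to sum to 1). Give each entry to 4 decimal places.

Balance equations π_j = Σ_i π_i·P[i][j]:
  π_0 = 1/6·π_0 + 7/12·π_1 + 1/2·π_2
  π_1 = 5/12·π_0 + 1/6·π_1 + 1/3·π_2
  normalize: π_0 + π_1 + π_2 = 1
Solving the linear system gives exactly π = [88/223, 70/223, 65/223].

π = [0.3946, 0.3139, 0.2915]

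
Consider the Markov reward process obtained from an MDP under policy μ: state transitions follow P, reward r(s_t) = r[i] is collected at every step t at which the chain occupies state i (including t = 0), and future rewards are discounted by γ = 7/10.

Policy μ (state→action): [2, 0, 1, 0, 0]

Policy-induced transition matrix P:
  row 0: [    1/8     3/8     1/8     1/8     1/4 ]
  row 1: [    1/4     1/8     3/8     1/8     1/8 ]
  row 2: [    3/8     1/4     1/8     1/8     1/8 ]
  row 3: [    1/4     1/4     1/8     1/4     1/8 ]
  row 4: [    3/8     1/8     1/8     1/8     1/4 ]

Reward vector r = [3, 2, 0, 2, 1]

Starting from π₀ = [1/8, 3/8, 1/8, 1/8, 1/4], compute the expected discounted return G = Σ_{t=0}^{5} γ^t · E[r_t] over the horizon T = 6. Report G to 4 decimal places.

t=0: π = [0.1250, 0.3750, 0.1250, 0.1250, 0.2500], E[r] = 1.6250, γ^t·E[r] = 1.625000, running G = 1.625000
t=1: π = [0.2813, 0.1875, 0.2188, 0.1406, 0.1719], E[r] = 1.6719, γ^t·E[r] = 1.170313, running G = 2.795313
t=2: π = [0.2637, 0.2402, 0.1719, 0.1426, 0.1816], E[r] = 1.7383, γ^t·E[r] = 0.851758, running G = 3.647070
t=3: π = [0.2612, 0.2302, 0.1851, 0.1428, 0.1807], E[r] = 1.7104, γ^t·E[r] = 0.586684, running G = 4.233754
t=4: π = [0.2631, 0.2313, 0.1826, 0.1429, 0.1802], E[r] = 1.7177, γ^t·E[r] = 0.412423, running G = 4.646177
t=5: π = [0.2625, 0.2314, 0.1828, 0.1429, 0.1804], E[r] = 1.7164, γ^t·E[r] = 0.288477, running G = 4.934654

G = 4.9347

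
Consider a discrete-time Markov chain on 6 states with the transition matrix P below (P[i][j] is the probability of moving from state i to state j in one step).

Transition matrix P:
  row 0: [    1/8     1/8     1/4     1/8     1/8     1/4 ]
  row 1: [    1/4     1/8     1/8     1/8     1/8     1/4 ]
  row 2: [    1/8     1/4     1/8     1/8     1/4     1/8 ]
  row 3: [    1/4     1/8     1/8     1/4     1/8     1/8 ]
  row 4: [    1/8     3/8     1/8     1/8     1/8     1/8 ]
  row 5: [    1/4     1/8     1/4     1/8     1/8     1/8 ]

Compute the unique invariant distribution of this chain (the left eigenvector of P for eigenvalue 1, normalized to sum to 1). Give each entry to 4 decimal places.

π = [0.1871, 0.1828, 0.1698, 0.1429, 0.1462, 0.1712]

Balance equations π_j = Σ_i π_i·P[i][j]:
  π_0 = 1/8·π_0 + 1/4·π_1 + 1/8·π_2 + 1/4·π_3 + 1/8·π_4 + 1/4·π_5
  π_1 = 1/8·π_0 + 1/8·π_1 + 1/4·π_2 + 1/8·π_3 + 3/8·π_4 + 1/8·π_5
  π_2 = 1/4·π_0 + 1/8·π_1 + 1/8·π_2 + 1/8·π_3 + 1/8·π_4 + 1/4·π_5
  π_3 = 1/8·π_0 + 1/8·π_1 + 1/8·π_2 + 1/4·π_3 + 1/8·π_4 + 1/8·π_5
  π_4 = 1/8·π_0 + 1/8·π_1 + 1/4·π_2 + 1/8·π_3 + 1/8·π_4 + 1/8·π_5
  normalize: π_0 + π_1 + π_2 + π_3 + π_4 + π_5 = 1
Solving the linear system gives exactly π = [389/2079, 380/2079, 353/2079, 1/7, 304/2079, 356/2079].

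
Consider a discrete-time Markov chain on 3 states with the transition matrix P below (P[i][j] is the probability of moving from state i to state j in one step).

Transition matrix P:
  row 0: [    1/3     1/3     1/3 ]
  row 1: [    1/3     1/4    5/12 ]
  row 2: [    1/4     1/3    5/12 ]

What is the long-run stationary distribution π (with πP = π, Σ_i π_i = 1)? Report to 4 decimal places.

π = [0.3007, 0.3077, 0.3916]

Balance equations π_j = Σ_i π_i·P[i][j]:
  π_0 = 1/3·π_0 + 1/3·π_1 + 1/4·π_2
  π_1 = 1/3·π_0 + 1/4·π_1 + 1/3·π_2
  normalize: π_0 + π_1 + π_2 = 1
Solving the linear system gives exactly π = [43/143, 4/13, 56/143].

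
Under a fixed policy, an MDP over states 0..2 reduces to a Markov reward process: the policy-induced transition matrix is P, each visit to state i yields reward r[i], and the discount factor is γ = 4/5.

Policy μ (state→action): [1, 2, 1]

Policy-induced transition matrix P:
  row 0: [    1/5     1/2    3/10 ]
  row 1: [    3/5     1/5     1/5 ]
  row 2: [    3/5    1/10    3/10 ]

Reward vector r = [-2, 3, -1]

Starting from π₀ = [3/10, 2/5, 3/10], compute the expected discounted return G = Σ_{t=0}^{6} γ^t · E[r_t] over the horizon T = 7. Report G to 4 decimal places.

t=0: π = [0.3000, 0.4000, 0.3000], E[r] = 0.3000, γ^t·E[r] = 0.300000, running G = 0.300000
t=1: π = [0.4800, 0.2600, 0.2600], E[r] = -0.4400, γ^t·E[r] = -0.352000, running G = -0.052000
t=2: π = [0.4080, 0.3180, 0.2740], E[r] = -0.1360, γ^t·E[r] = -0.087040, running G = -0.139040
t=3: π = [0.4368, 0.2950, 0.2682], E[r] = -0.2568, γ^t·E[r] = -0.131482, running G = -0.270522
t=4: π = [0.4253, 0.3042, 0.2705], E[r] = -0.2084, γ^t·E[r] = -0.085361, running G = -0.355882
t=5: π = [0.4299, 0.3005, 0.2696], E[r] = -0.2278, γ^t·E[r] = -0.074630, running G = -0.430512
t=6: π = [0.4280, 0.3020, 0.2699], E[r] = -0.2200, γ^t·E[r] = -0.057674, running G = -0.488186

G = -0.4882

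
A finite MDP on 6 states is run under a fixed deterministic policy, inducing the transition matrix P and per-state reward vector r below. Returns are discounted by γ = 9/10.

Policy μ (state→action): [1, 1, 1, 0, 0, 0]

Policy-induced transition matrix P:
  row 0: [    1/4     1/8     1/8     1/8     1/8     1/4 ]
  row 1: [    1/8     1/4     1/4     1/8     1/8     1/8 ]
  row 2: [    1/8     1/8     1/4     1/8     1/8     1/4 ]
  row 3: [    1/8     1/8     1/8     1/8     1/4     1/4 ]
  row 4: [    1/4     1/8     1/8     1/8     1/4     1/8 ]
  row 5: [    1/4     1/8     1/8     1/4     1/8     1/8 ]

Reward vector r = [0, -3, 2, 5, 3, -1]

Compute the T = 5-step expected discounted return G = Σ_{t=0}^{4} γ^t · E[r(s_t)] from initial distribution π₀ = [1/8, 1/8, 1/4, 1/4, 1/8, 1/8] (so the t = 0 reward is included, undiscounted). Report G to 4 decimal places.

G = 4.5534

t=0: π = [0.1250, 0.1250, 0.2500, 0.2500, 0.1250, 0.1250], E[r] = 1.6250, γ^t·E[r] = 1.625000, running G = 1.625000
t=1: π = [0.1719, 0.1406, 0.1719, 0.1406, 0.1719, 0.2031], E[r] = 0.9375, γ^t·E[r] = 0.843750, running G = 2.468750
t=2: π = [0.1934, 0.1426, 0.1641, 0.1504, 0.1641, 0.1855], E[r] = 0.9590, γ^t·E[r] = 0.776777, running G = 3.245527
t=3: π = [0.1929, 0.1428, 0.1633, 0.1482, 0.1643, 0.1885], E[r] = 0.9436, γ^t·E[r] = 0.687887, running G = 3.933414
t=4: π = [0.1932, 0.1429, 0.1633, 0.1486, 0.1641, 0.1880], E[r] = 0.9449, γ^t·E[r] = 0.619959, running G = 4.553374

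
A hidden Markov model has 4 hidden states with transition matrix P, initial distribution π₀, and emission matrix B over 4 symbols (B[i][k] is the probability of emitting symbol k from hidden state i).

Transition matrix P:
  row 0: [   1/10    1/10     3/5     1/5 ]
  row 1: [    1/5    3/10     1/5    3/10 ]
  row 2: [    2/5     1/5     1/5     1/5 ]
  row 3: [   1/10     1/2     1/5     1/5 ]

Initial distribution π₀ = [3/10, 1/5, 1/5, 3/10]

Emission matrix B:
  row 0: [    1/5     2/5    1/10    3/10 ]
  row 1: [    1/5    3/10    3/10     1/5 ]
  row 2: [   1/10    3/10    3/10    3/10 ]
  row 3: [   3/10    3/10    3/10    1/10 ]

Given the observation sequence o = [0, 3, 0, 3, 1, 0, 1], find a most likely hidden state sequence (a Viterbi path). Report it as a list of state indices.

path = [0, 2, 0, 2, 0, 2, 0]

t=0: δ = [6.000e-02, 4.000e-02, 2.000e-02, 9.000e-02]  (obs o_0=0)
t=1: δ = [2.700e-03, 9.000e-03, 1.080e-02, 1.800e-03]  ψ = [3, 3, 0, 3]  (obs o_1=3)
t=2: δ = [8.640e-04, 5.400e-04, 2.160e-04, 8.100e-04]  ψ = [2, 1, 2, 1]  (obs o_2=0)
t=3: δ = [3.240e-05, 8.100e-05, 1.555e-04, 1.728e-05]  ψ = [1, 3, 0, 0]  (obs o_3=3)
t=4: δ = [2.488e-05, 9.331e-06, 9.331e-06, 9.331e-06]  ψ = [2, 2, 2, 2]  (obs o_4=1)
t=5: δ = [7.465e-07, 9.331e-07, 1.493e-06, 1.493e-06]  ψ = [2, 3, 0, 0]  (obs o_5=0)
t=6: δ = [2.389e-07, 2.239e-07, 1.344e-07, 8.958e-08]  ψ = [2, 3, 0, 2]  (obs o_6=1)
backtrack: best end state = 0; path = [0, 2, 0, 2, 0, 2, 0]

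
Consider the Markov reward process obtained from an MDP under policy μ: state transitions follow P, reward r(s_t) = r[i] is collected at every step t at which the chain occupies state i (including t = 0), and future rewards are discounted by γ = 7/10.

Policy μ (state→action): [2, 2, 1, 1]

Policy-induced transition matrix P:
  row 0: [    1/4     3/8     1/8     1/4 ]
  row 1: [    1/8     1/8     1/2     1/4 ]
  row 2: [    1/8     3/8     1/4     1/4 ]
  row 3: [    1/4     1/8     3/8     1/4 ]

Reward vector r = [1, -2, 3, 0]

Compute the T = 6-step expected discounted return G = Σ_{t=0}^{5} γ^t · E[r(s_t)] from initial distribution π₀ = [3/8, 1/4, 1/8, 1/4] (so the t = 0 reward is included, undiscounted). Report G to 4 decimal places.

t=0: π = [0.3750, 0.2500, 0.1250, 0.2500], E[r] = 0.2500, γ^t·E[r] = 0.250000, running G = 0.250000
t=1: π = [0.2031, 0.2500, 0.2969, 0.2500], E[r] = 0.5938, γ^t·E[r] = 0.415625, running G = 0.665625
t=2: π = [0.1816, 0.2500, 0.3184, 0.2500], E[r] = 0.6367, γ^t·E[r] = 0.311992, running G = 0.977617
t=3: π = [0.1790, 0.2500, 0.3210, 0.2500], E[r] = 0.6421, γ^t·E[r] = 0.220237, running G = 1.197854
t=4: π = [0.1786, 0.2500, 0.3214, 0.2500], E[r] = 0.6428, γ^t·E[r] = 0.154327, running G = 1.352181
t=5: π = [0.1786, 0.2500, 0.3214, 0.2500], E[r] = 0.6428, γ^t·E[r] = 0.108043, running G = 1.460224

G = 1.4602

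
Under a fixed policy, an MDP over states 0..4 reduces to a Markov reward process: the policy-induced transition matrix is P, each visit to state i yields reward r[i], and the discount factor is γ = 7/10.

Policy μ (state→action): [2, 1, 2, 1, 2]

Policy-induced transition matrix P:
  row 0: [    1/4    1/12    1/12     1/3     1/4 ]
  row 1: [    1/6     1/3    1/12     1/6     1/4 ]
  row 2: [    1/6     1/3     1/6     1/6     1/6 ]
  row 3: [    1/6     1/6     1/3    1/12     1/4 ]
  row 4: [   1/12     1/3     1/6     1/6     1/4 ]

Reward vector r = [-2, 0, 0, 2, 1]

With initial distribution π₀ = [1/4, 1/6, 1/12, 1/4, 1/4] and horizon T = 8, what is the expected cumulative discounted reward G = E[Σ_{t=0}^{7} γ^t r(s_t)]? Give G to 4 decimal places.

G = 0.8423

t=0: π = [0.2500, 0.1667, 0.0833, 0.2500, 0.2500], E[r] = 0.2500, γ^t·E[r] = 0.250000, running G = 0.250000
t=1: π = [0.1667, 0.2292, 0.1736, 0.1875, 0.2431], E[r] = 0.2847, γ^t·E[r] = 0.199306, running G = 0.449306
t=2: π = [0.1603, 0.2604, 0.1649, 0.1788, 0.2355], E[r] = 0.2726, γ^t·E[r] = 0.133559, running G = 0.582865
t=3: π = [0.1604, 0.2635, 0.1614, 0.1785, 0.2363], E[r] = 0.2724, γ^t·E[r] = 0.093442, running G = 0.676306
t=4: π = [0.1603, 0.2635, 0.1611, 0.1785, 0.2365], E[r] = 0.2729, γ^t·E[r] = 0.065526, running G = 0.741832
t=5: π = [0.1603, 0.2635, 0.1611, 0.1785, 0.2366], E[r] = 0.2730, γ^t·E[r] = 0.045878, running G = 0.787710
t=6: π = [0.1603, 0.2635, 0.1611, 0.1785, 0.2366], E[r] = 0.2730, γ^t·E[r] = 0.032115, running G = 0.819825
t=7: π = [0.1603, 0.2635, 0.1611, 0.1785, 0.2366], E[r] = 0.2730, γ^t·E[r] = 0.022480, running G = 0.842305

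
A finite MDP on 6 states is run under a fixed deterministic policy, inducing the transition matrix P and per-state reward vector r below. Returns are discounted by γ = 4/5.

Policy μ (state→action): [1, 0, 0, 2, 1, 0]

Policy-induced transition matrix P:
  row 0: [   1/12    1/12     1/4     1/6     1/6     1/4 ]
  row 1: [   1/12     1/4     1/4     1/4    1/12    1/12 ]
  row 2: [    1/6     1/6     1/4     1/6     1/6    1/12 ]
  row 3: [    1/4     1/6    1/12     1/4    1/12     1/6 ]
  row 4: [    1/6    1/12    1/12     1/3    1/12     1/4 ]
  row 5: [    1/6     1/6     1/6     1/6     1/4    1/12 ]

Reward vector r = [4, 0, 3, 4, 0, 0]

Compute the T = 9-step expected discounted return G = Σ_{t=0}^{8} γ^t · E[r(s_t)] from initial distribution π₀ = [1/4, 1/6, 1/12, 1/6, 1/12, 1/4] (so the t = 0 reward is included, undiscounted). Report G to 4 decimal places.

G = 8.6928

t=0: π = [0.2500, 0.1667, 0.0833, 0.1667, 0.0833, 0.2500], E[r] = 1.9167, γ^t·E[r] = 1.916667, running G = 1.916667
t=1: π = [0.1458, 0.1528, 0.1875, 0.2083, 0.1528, 0.1528], E[r] = 1.9792, γ^t·E[r] = 1.583333, running G = 3.500000
t=2: π = [0.1591, 0.1545, 0.1771, 0.2222, 0.1366, 0.1505], E[r] = 2.0567, γ^t·E[r] = 1.316296, running G = 4.816296
t=3: π = [0.1590, 0.1549, 0.1777, 0.2208, 0.1364, 0.1511], E[r] = 2.0525, γ^t·E[r] = 1.050864, running G = 5.867160
t=4: π = [0.1589, 0.1550, 0.1779, 0.2207, 0.1366, 0.1510], E[r] = 2.0521, γ^t·E[r] = 0.840530, running G = 6.707691
t=5: π = [0.1589, 0.1550, 0.1779, 0.2207, 0.1366, 0.1510], E[r] = 2.0522, γ^t·E[r] = 0.672455, running G = 7.380145
t=6: π = [0.1589, 0.1550, 0.1779, 0.2207, 0.1366, 0.1510], E[r] = 2.0522, γ^t·E[r] = 0.537964, running G = 7.918109
t=7: π = [0.1589, 0.1550, 0.1779, 0.2207, 0.1366, 0.1510], E[r] = 2.0522, γ^t·E[r] = 0.430371, running G = 8.348481
t=8: π = [0.1589, 0.1550, 0.1779, 0.2207, 0.1366, 0.1510], E[r] = 2.0522, γ^t·E[r] = 0.344297, running G = 8.692778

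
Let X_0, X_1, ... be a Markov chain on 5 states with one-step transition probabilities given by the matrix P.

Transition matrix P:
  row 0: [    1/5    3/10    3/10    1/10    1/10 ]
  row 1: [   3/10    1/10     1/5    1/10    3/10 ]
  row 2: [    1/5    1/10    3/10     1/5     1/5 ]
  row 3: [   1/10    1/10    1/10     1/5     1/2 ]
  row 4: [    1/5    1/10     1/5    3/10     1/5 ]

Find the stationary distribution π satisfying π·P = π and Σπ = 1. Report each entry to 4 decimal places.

π = [0.1947, 0.1389, 0.2225, 0.1918, 0.2520]

Balance equations π_j = Σ_i π_i·P[i][j]:
  π_0 = 1/5·π_0 + 3/10·π_1 + 1/5·π_2 + 1/10·π_3 + 1/5·π_4
  π_1 = 3/10·π_0 + 1/10·π_1 + 1/10·π_2 + 1/10·π_3 + 1/10·π_4
  π_2 = 3/10·π_0 + 1/5·π_1 + 3/10·π_2 + 1/10·π_3 + 1/5·π_4
  π_3 = 1/10·π_0 + 1/10·π_1 + 1/5·π_2 + 1/5·π_3 + 3/10·π_4
  normalize: π_0 + π_1 + π_2 + π_3 + π_4 = 1
Solving the linear system gives exactly π = [913/4689, 1303/9378, 2087/9378, 1799/9378, 2363/9378].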